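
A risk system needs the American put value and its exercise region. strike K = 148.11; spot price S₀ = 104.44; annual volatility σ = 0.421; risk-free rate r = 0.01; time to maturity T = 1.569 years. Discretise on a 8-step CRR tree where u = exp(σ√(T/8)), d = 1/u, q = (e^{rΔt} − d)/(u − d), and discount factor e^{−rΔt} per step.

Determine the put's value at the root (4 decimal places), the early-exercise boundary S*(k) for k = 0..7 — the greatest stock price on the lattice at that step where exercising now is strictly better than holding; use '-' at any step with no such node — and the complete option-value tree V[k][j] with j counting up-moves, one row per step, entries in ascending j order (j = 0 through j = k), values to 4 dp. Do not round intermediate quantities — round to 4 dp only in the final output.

price = 51.7149
boundary = - - - 59.6969 71.9322 86.6753 71.9322 86.6753
tree:
51.7149
63.8679 37.5981
76.3975 49.3588 23.8838
88.4131 62.5485 34.0088 12.0407
98.5672 76.1778 46.7363 19.1384 3.7183
106.9942 88.4131 61.4347 29.5952 6.8834 0.0000
113.9878 98.5672 76.1778 43.9867 12.7427 0.0000 0.0000
119.7918 106.9942 88.4131 61.4347 23.5897 0.0000 0.0000 0.0000
124.6086 113.9878 98.5672 76.1778 43.6700 0.0000 0.0000 0.0000 0.0000

Δt=0.19612  u=1.20496  d=0.82990  q=0.45876  discount=0.99804
step 8 (expiry): payoffs max(K−S,0) = 124.6086 113.9878 98.5672 76.1778 43.6700 0.0000 0.0000 0.0000 0.0000
step 7: (k=7,j=0): S=28.3182, (K−S)⁺=119.7918, hold=119.5016 ⇒ V=119.7918 exercise | (k=7,j=1): S=41.1158, (K−S)⁺=106.9942, hold=106.7040 ⇒ V=106.9942 exercise | (k=7,j=2): S=59.6969, (K−S)⁺=88.4131, hold=88.1229 ⇒ V=88.4131 exercise | (k=7,j=3): S=86.6753, (K−S)⁺=61.4347, hold=61.1445 ⇒ V=61.4347 exercise | (k=7,j=4): S=125.8457, (K−S)⁺=22.2643, hold=23.5897 ⇒ V=23.5897 continue | (k=7,j=5): S=182.7182, (K−S)⁺=0.0000, hold=0.0000 ⇒ V=0.0000 continue | (k=7,j=6): S=265.2925, (K−S)⁺=0.0000, hold=0.0000 ⇒ V=0.0000 continue | (k=7,j=7): S=385.1840, (K−S)⁺=0.0000, hold=0.0000 ⇒ V=0.0000 continue  boundary S*=86.6753
step 6: (k=6,j=0): S=34.1222, (K−S)⁺=113.9878, hold=113.6976 ⇒ V=113.9878 exercise | (k=6,j=1): S=49.5428, (K−S)⁺=98.5672, hold=98.2770 ⇒ V=98.5672 exercise | (k=6,j=2): S=71.9322, (K−S)⁺=76.1778, hold=75.8876 ⇒ V=76.1778 exercise | (k=6,j=3): S=104.4400, (K−S)⁺=43.6700, hold=43.9867 ⇒ V=43.9867 continue | (k=6,j=4): S=151.6387, (K−S)⁺=0.0000, hold=12.7427 ⇒ V=12.7427 continue | (k=6,j=5): S=220.1676, (K−S)⁺=0.0000, hold=0.0000 ⇒ V=0.0000 continue | (k=6,j=6): S=319.6661, (K−S)⁺=0.0000, hold=0.0000 ⇒ V=0.0000 continue  boundary S*=71.9322
step 5: (k=5,j=0): S=41.1158, (K−S)⁺=106.9942, hold=106.7040 ⇒ V=106.9942 exercise | (k=5,j=1): S=59.6969, (K−S)⁺=88.4131, hold=88.1229 ⇒ V=88.4131 exercise | (k=5,j=2): S=86.6753, (K−S)⁺=61.4347, hold=61.2895 ⇒ V=61.4347 exercise | (k=5,j=3): S=125.8457, (K−S)⁺=22.2643, hold=29.5952 ⇒ V=29.5952 continue | (k=5,j=4): S=182.7182, (K−S)⁺=0.0000, hold=6.8834 ⇒ V=6.8834 continue | (k=5,j=5): S=265.2925, (K−S)⁺=0.0000, hold=0.0000 ⇒ V=0.0000 continue  boundary S*=86.6753
step 4: (k=4,j=0): S=49.5428, (K−S)⁺=98.5672, hold=98.2770 ⇒ V=98.5672 exercise | (k=4,j=1): S=71.9322, (K−S)⁺=76.1778, hold=75.8876 ⇒ V=76.1778 exercise | (k=4,j=2): S=104.4400, (K−S)⁺=43.6700, hold=46.7363 ⇒ V=46.7363 continue | (k=4,j=3): S=151.6387, (K−S)⁺=0.0000, hold=19.1384 ⇒ V=19.1384 continue | (k=4,j=4): S=220.1676, (K−S)⁺=0.0000, hold=3.7183 ⇒ V=3.7183 continue  boundary S*=71.9322
step 3: (k=3,j=0): S=59.6969, (K−S)⁺=88.4131, hold=88.1229 ⇒ V=88.4131 exercise | (k=3,j=1): S=86.6753, (K−S)⁺=61.4347, hold=62.5485 ⇒ V=62.5485 continue | (k=3,j=2): S=125.8457, (K−S)⁺=22.2643, hold=34.0088 ⇒ V=34.0088 continue | (k=3,j=3): S=182.7182, (K−S)⁺=0.0000, hold=12.0407 ⇒ V=12.0407 continue  boundary S*=59.6969
step 2: (k=2,j=0): S=71.9322, (K−S)⁺=76.1778, hold=76.3975 ⇒ V=76.3975 continue | (k=2,j=1): S=104.4400, (K−S)⁺=43.6700, hold=49.3588 ⇒ V=49.3588 continue | (k=2,j=2): S=151.6387, (K−S)⁺=0.0000, hold=23.8838 ⇒ V=23.8838 continue  boundary S*=-
step 1: (k=1,j=0): S=86.6753, (K−S)⁺=61.4347, hold=63.8679 ⇒ V=63.8679 continue | (k=1,j=1): S=125.8457, (K−S)⁺=22.2643, hold=37.5981 ⇒ V=37.5981 continue  boundary S*=-
step 0: (k=0,j=0): S=104.4400, (K−S)⁺=43.6700, hold=51.7149 ⇒ V=51.7149 continue  boundary S*=-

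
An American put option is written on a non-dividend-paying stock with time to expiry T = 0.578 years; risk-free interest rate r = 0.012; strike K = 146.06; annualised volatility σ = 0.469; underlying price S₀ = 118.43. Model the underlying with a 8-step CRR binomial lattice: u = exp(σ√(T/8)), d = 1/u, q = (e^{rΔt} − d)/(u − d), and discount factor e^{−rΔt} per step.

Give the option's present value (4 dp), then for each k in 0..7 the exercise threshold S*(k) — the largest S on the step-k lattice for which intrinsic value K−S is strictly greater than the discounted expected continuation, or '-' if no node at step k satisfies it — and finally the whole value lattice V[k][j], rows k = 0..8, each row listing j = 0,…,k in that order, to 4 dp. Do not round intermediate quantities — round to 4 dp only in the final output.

price = 35.0544
boundary = - - - 81.1362 71.5263 81.1362 92.0373 104.4029
tree:
35.0544
44.4645 24.5903
54.6298 33.1729 15.0331
64.9238 43.2130 22.0006 7.2652
74.5337 54.1081 31.1026 11.8573 2.1407
83.0054 64.9238 42.1065 18.8482 4.0575 0.0000
90.4737 74.5337 54.0227 28.8515 7.6907 0.0000 0.0000
97.0574 83.0054 64.9238 41.6571 14.5772 0.0000 0.0000 0.0000
102.8614 90.4737 74.5337 54.0227 27.6300 0.0000 0.0000 0.0000 0.0000

Δt=0.07225, u=1.13435, d=0.88156, q=0.47196, disc=e^(-rΔt)=0.99913
k=8 terminal: V=max(K-S,0) → 102.8614 90.4737 74.5337 54.0227 27.6300 0.0000 0.0000 0.0000 0.0000
k=7: j=0 S=49.0026 intr=97.0574 cont=96.9309 V=97.0574[EX]; j=1 S=63.0546 intr=83.0054 cont=82.8788 V=83.0054[EX]; j=2 S=81.1362 intr=64.9238 cont=64.7972 V=64.9238[EX]; j=3 S=104.4029 intr=41.6571 cont=41.5305 V=41.6571[EX]; j=4 S=134.3417 intr=11.7183 cont=14.5772 V=14.5772[hold]; j=5 S=172.8656 intr=0.0000 cont=0.0000 V=0.0000[hold]; j=6 S=222.4368 intr=0.0000 cont=0.0000 V=0.0000[hold]; j=7 S=286.2231 intr=0.0000 cont=0.0000 V=0.0000[hold]  S*(7)=104.4029
k=6: j=0 S=55.5863 intr=90.4737 cont=90.3471 V=90.4737[EX]; j=1 S=71.5263 intr=74.5337 cont=74.4071 V=74.5337[EX]; j=2 S=92.0373 intr=54.0227 cont=53.8961 V=54.0227[EX]; j=3 S=118.4300 intr=27.6300 cont=28.8515 V=28.8515[hold]; j=4 S=152.3911 intr=0.0000 cont=7.6907 V=7.6907[hold]; j=5 S=196.0910 intr=0.0000 cont=0.0000 V=0.0000[hold]; j=6 S=252.3223 intr=0.0000 cont=0.0000 V=0.0000[hold]  S*(6)=92.0373
k=5: j=0 S=63.0546 intr=83.0054 cont=82.8788 V=83.0054[EX]; j=1 S=81.1362 intr=64.9238 cont=64.7972 V=64.9238[EX]; j=2 S=104.4029 intr=41.6571 cont=42.1065 V=42.1065[hold]; j=3 S=134.3417 intr=11.7183 cont=18.8482 V=18.8482[hold]; j=4 S=172.8656 intr=0.0000 cont=4.0575 V=4.0575[hold]; j=5 S=222.4368 intr=0.0000 cont=0.0000 V=0.0000[hold]  S*(5)=81.1362
k=4: j=0 S=71.5263 intr=74.5337 cont=74.4071 V=74.5337[EX]; j=1 S=92.0373 intr=54.0227 cont=54.1081 V=54.1081[hold]; j=2 S=118.4300 intr=27.6300 cont=31.1026 V=31.1026[hold]; j=3 S=152.3911 intr=0.0000 cont=11.8573 V=11.8573[hold]; j=4 S=196.0910 intr=0.0000 cont=2.1407 V=2.1407[hold]  S*(4)=71.5263
k=3: j=0 S=81.1362 intr=64.9238 cont=64.8374 V=64.9238[EX]; j=1 S=104.4029 intr=41.6571 cont=43.2130 V=43.2130[hold]; j=2 S=134.3417 intr=11.7183 cont=22.0006 V=22.0006[hold]; j=3 S=172.8656 intr=0.0000 cont=7.2652 V=7.2652[hold]  S*(3)=81.1362
k=2: j=0 S=92.0373 intr=54.0227 cont=54.6298 V=54.6298[hold]; j=1 S=118.4300 intr=27.6300 cont=33.1729 V=33.1729[hold]; j=2 S=152.3911 intr=0.0000 cont=15.0331 V=15.0331[hold]  S*(2)=-
k=1: j=0 S=104.4029 intr=41.6571 cont=44.4645 V=44.4645[hold]; j=1 S=134.3417 intr=11.7183 cont=24.5903 V=24.5903[hold]  S*(1)=-
k=0: j=0 S=118.4300 intr=27.6300 cont=35.0544 V=35.0544[hold]  S*(0)=-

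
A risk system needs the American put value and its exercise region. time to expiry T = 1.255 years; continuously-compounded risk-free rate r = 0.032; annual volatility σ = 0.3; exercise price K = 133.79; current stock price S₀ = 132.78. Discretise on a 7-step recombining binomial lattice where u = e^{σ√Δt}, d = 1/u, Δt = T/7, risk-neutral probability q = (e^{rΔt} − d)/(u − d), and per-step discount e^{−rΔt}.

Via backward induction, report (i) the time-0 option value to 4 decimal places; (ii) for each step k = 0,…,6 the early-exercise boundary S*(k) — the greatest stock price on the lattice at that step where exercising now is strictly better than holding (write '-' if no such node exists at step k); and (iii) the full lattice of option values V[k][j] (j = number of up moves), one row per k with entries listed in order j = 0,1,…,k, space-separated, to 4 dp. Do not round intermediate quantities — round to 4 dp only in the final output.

price = 16.5113
boundary = - - - 90.7052 79.8850 90.7052 102.9909
tree:
16.5113
23.5416 9.4131
32.4647 14.5626 4.1825
43.0848 21.8301 7.1955 1.1064
53.9050 31.4513 12.1070 2.1857 0.0000
63.4345 43.0848 19.7538 4.3177 0.0000 0.0000
71.8271 53.9050 30.7991 8.5294 0.0000 0.0000 0.0000
79.2187 63.4345 43.0848 16.8493 0.0000 0.0000 0.0000 0.0000

Δt=0.17929, u=1.13545, d=0.88071, q=0.49087, disc=e^(-rΔt)=0.99428
k=7 terminal: V=max(K-S,0) → 79.2187 63.4345 43.0848 16.8493 0.0000 0.0000 0.0000 0.0000
k=6: j=0 S=61.9629 intr=71.8271 cont=71.0618 V=71.8271[EX]; j=1 S=79.8850 intr=53.9050 cont=53.1396 V=53.9050[EX]; j=2 S=102.9909 intr=30.7991 cont=30.0337 V=30.7991[EX]; j=3 S=132.7800 intr=1.0100 cont=8.5294 V=8.5294[hold]; j=4 S=171.1853 intr=0.0000 cont=0.0000 V=0.0000[hold]; j=5 S=220.6989 intr=0.0000 cont=0.0000 V=0.0000[hold]; j=6 S=284.5338 intr=0.0000 cont=0.0000 V=0.0000[hold]  S*(6)=102.9909
k=5: j=0 S=70.3555 intr=63.4345 cont=62.6691 V=63.4345[EX]; j=1 S=90.7052 intr=43.0848 cont=42.3195 V=43.0848[EX]; j=2 S=116.9407 intr=16.8493 cont=19.7538 V=19.7538[hold]; j=3 S=150.7647 intr=0.0000 cont=4.3177 V=4.3177[hold]; j=4 S=194.3718 intr=0.0000 cont=0.0000 V=0.0000[hold]; j=5 S=250.5919 intr=0.0000 cont=0.0000 V=0.0000[hold]  S*(5)=90.7052
k=4: j=0 S=79.8850 intr=53.9050 cont=53.1396 V=53.9050[EX]; j=1 S=102.9909 intr=30.7991 cont=31.4513 V=31.4513[hold]; j=2 S=132.7800 intr=1.0100 cont=12.1070 V=12.1070[hold]; j=3 S=171.1853 intr=0.0000 cont=2.1857 V=2.1857[hold]; j=4 S=220.6989 intr=0.0000 cont=0.0000 V=0.0000[hold]  S*(4)=79.8850
k=3: j=0 S=90.7052 intr=43.0848 cont=42.6378 V=43.0848[EX]; j=1 S=116.9407 intr=16.8493 cont=21.8301 V=21.8301[hold]; j=2 S=150.7647 intr=0.0000 cont=7.1955 V=7.1955[hold]; j=3 S=194.3718 intr=0.0000 cont=1.1064 V=1.1064[hold]  S*(3)=90.7052
k=2: j=0 S=102.9909 intr=30.7991 cont=32.4647 V=32.4647[hold]; j=1 S=132.7800 intr=1.0100 cont=14.5626 V=14.5626[hold]; j=2 S=171.1853 intr=0.0000 cont=4.1825 V=4.1825[hold]  S*(2)=-
k=1: j=0 S=116.9407 intr=16.8493 cont=23.5416 V=23.5416[hold]; j=1 S=150.7647 intr=0.0000 cont=9.4131 V=9.4131[hold]  S*(1)=-
k=0: j=0 S=132.7800 intr=1.0100 cont=16.5113 V=16.5113[hold]  S*(0)=-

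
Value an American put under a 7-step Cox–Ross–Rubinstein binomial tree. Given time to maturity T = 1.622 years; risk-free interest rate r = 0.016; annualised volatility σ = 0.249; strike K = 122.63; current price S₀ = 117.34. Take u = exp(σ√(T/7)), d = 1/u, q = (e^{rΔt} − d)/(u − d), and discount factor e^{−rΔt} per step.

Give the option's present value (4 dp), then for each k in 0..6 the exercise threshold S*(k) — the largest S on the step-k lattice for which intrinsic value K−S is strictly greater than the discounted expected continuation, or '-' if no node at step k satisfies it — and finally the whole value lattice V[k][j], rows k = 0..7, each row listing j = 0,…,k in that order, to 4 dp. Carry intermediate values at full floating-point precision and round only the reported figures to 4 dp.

price = 16.7224
boundary = - - - 81.8996 72.6486 81.8996 92.3287
tree:
16.7224
23.3256 9.8536
31.4335 14.9127 4.5683
40.7304 21.8230 7.7045 1.2800
49.9814 30.6143 12.6745 2.4973 0.0000
58.1875 40.7304 20.1294 4.8721 0.0000 0.0000
65.4666 49.9814 30.3013 9.5052 0.0000 0.0000 0.0000
71.9236 58.1875 40.7304 18.5442 0.0000 0.0000 0.0000 0.0000

Δt=0.23171  u=1.12734  d=0.88704  q=0.48553  discount=0.99630
step 7 (expiry): payoffs max(K−S,0) = 71.9236 58.1875 40.7304 18.5442 0.0000 0.0000 0.0000 0.0000
step 6: (k=6,j=0): S=57.1634, (K−S)⁺=65.4666, hold=65.0128 ⇒ V=65.4666 exercise | (k=6,j=1): S=72.6486, (K−S)⁺=49.9814, hold=49.5276 ⇒ V=49.9814 exercise | (k=6,j=2): S=92.3287, (K−S)⁺=30.3013, hold=29.8475 ⇒ V=30.3013 exercise | (k=6,j=3): S=117.3400, (K−S)⁺=5.2900, hold=9.5052 ⇒ V=9.5052 continue | (k=6,j=4): S=149.1267, (K−S)⁺=0.0000, hold=0.0000 ⇒ V=0.0000 continue | (k=6,j=5): S=189.5243, (K−S)⁺=0.0000, hold=0.0000 ⇒ V=0.0000 continue | (k=6,j=6): S=240.8654, (K−S)⁺=0.0000, hold=0.0000 ⇒ V=0.0000 continue  boundary S*=92.3287
step 5: (k=5,j=0): S=64.4425, (K−S)⁺=58.1875, hold=57.7337 ⇒ V=58.1875 exercise | (k=5,j=1): S=81.8996, (K−S)⁺=40.7304, hold=40.2766 ⇒ V=40.7304 exercise | (k=5,j=2): S=104.0858, (K−S)⁺=18.5442, hold=20.1294 ⇒ V=20.1294 continue | (k=5,j=3): S=132.2820, (K−S)⁺=0.0000, hold=4.8721 ⇒ V=4.8721 continue | (k=5,j=4): S=168.1165, (K−S)⁺=0.0000, hold=0.0000 ⇒ V=0.0000 continue | (k=5,j=5): S=213.6582, (K−S)⁺=0.0000, hold=0.0000 ⇒ V=0.0000 continue  boundary S*=81.8996
step 4: (k=4,j=0): S=72.6486, (K−S)⁺=49.9814, hold=49.5276 ⇒ V=49.9814 exercise | (k=4,j=1): S=92.3287, (K−S)⁺=30.3013, hold=30.6143 ⇒ V=30.6143 continue | (k=4,j=2): S=117.3400, (K−S)⁺=5.2900, hold=12.6745 ⇒ V=12.6745 continue | (k=4,j=3): S=149.1267, (K−S)⁺=0.0000, hold=2.4973 ⇒ V=2.4973 continue | (k=4,j=4): S=189.5243, (K−S)⁺=0.0000, hold=0.0000 ⇒ V=0.0000 continue  boundary S*=72.6486
step 3: (k=3,j=0): S=81.8996, (K−S)⁺=40.7304, hold=40.4280 ⇒ V=40.7304 exercise | (k=3,j=1): S=104.0858, (K−S)⁺=18.5442, hold=21.8230 ⇒ V=21.8230 continue | (k=3,j=2): S=132.2820, (K−S)⁺=0.0000, hold=7.7045 ⇒ V=7.7045 continue | (k=3,j=3): S=168.1165, (K−S)⁺=0.0000, hold=1.2800 ⇒ V=1.2800 continue  boundary S*=81.8996
step 2: (k=2,j=0): S=92.3287, (K−S)⁺=30.3013, hold=31.4335 ⇒ V=31.4335 continue | (k=2,j=1): S=117.3400, (K−S)⁺=5.2900, hold=14.9127 ⇒ V=14.9127 continue | (k=2,j=2): S=149.1267, (K−S)⁺=0.0000, hold=4.5683 ⇒ V=4.5683 continue  boundary S*=-
step 1: (k=1,j=0): S=104.0858, (K−S)⁺=18.5442, hold=23.3256 ⇒ V=23.3256 continue | (k=1,j=1): S=132.2820, (K−S)⁺=0.0000, hold=9.8536 ⇒ V=9.8536 continue  boundary S*=-
step 0: (k=0,j=0): S=117.3400, (K−S)⁺=5.2900, hold=16.7224 ⇒ V=16.7224 continue  boundary S*=-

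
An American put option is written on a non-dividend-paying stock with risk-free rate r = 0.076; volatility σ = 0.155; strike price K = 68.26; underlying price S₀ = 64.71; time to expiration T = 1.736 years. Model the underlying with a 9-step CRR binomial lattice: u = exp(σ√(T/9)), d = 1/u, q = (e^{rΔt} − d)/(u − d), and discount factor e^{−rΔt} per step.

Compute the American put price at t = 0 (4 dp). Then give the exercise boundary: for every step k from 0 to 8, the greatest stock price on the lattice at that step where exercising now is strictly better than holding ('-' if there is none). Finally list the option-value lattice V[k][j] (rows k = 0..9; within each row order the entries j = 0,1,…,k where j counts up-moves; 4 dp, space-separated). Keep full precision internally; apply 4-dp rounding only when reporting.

price = 4.5825
boundary = - 60.4515 56.4732 60.4515 56.4732 60.4515 56.4732 60.4515 64.7100
tree:
4.5825
7.8085 2.4677
11.7868 4.4579 1.1541
15.5032 7.8085 2.2541 0.4229
18.9751 11.7868 4.2732 0.9151 0.0933
22.2185 15.5032 7.8085 1.9371 0.2318 0.0000
25.2485 18.9751 11.7868 3.9774 0.5756 0.0000 0.0000
28.0790 22.2185 15.5032 7.8085 1.4295 0.0000 0.0000 0.0000
30.7233 25.2485 18.9751 11.7868 3.5500 0.0000 0.0000 0.0000 0.0000
33.1936 28.0790 22.2185 15.5032 7.8085 0.0000 0.0000 0.0000 0.0000 0.0000

Δt=0.19289, u=1.07045, d=0.93419, q=0.59137, disc=e^(-rΔt)=0.98545
k=9 terminal: V=max(K-S,0) → 33.1936 28.0790 22.2185 15.5032 7.8085 0.0000 0.0000 0.0000 0.0000 0.0000
k=8: j=0 S=37.5367 intr=30.7233 cont=29.7300 V=30.7233[EX]; j=1 S=43.0115 intr=25.2485 cont=24.2551 V=25.2485[EX]; j=2 S=49.2849 intr=18.9751 cont=17.9818 V=18.9751[EX]; j=3 S=56.4732 intr=11.7868 cont=10.7934 V=11.7868[EX]; j=4 S=64.7100 intr=3.5500 cont=3.1444 V=3.5500[EX]; j=5 S=74.1481 intr=0.0000 cont=0.0000 V=0.0000[hold]; j=6 S=84.9629 intr=0.0000 cont=0.0000 V=0.0000[hold]; j=7 S=97.3549 intr=0.0000 cont=0.0000 V=0.0000[hold]; j=8 S=111.5544 intr=0.0000 cont=0.0000 V=0.0000[hold]  S*(8)=64.7100
k=7: j=0 S=40.1810 intr=28.0790 cont=27.0857 V=28.0790[EX]; j=1 S=46.0415 intr=22.2185 cont=21.2252 V=22.2185[EX]; j=2 S=52.7568 intr=15.5032 cont=14.5099 V=15.5032[EX]; j=3 S=60.4515 intr=7.8085 cont=6.8152 V=7.8085[EX]; j=4 S=69.2685 intr=0.0000 cont=1.4295 V=1.4295[hold]; j=5 S=79.3715 intr=0.0000 cont=0.0000 V=0.0000[hold]; j=6 S=90.9481 intr=0.0000 cont=0.0000 V=0.0000[hold]; j=7 S=104.2131 intr=0.0000 cont=0.0000 V=0.0000[hold]  S*(7)=60.4515
k=6: j=0 S=43.0115 intr=25.2485 cont=24.2551 V=25.2485[EX]; j=1 S=49.2849 intr=18.9751 cont=17.9818 V=18.9751[EX]; j=2 S=56.4732 intr=11.7868 cont=10.7934 V=11.7868[EX]; j=3 S=64.7100 intr=3.5500 cont=3.9774 V=3.9774[hold]; j=4 S=74.1481 intr=0.0000 cont=0.5756 V=0.5756[hold]; j=5 S=84.9629 intr=0.0000 cont=0.0000 V=0.0000[hold]; j=6 S=97.3549 intr=0.0000 cont=0.0000 V=0.0000[hold]  S*(6)=56.4732
k=5: j=0 S=46.0415 intr=22.2185 cont=21.2252 V=22.2185[EX]; j=1 S=52.7568 intr=15.5032 cont=14.5099 V=15.5032[EX]; j=2 S=60.4515 intr=7.8085 cont=7.0642 V=7.8085[EX]; j=3 S=69.2685 intr=0.0000 cont=1.9371 V=1.9371[hold]; j=4 S=79.3715 intr=0.0000 cont=0.2318 V=0.2318[hold]; j=5 S=90.9481 intr=0.0000 cont=0.0000 V=0.0000[hold]  S*(5)=60.4515
k=4: j=0 S=49.2849 intr=18.9751 cont=17.9818 V=18.9751[EX]; j=1 S=56.4732 intr=11.7868 cont=10.7934 V=11.7868[EX]; j=2 S=64.7100 intr=3.5500 cont=4.2732 V=4.2732[hold]; j=3 S=74.1481 intr=0.0000 cont=0.9151 V=0.9151[hold]; j=4 S=84.9629 intr=0.0000 cont=0.0933 V=0.0933[hold]  S*(4)=56.4732
k=3: j=0 S=52.7568 intr=15.5032 cont=14.5099 V=15.5032[EX]; j=1 S=60.4515 intr=7.8085 cont=7.2366 V=7.8085[EX]; j=2 S=69.2685 intr=0.0000 cont=2.2541 V=2.2541[hold]; j=3 S=79.3715 intr=0.0000 cont=0.4229 V=0.4229[hold]  S*(3)=60.4515
k=2: j=0 S=56.4732 intr=11.7868 cont=10.7934 V=11.7868[EX]; j=1 S=64.7100 intr=3.5500 cont=4.4579 V=4.4579[hold]; j=2 S=74.1481 intr=0.0000 cont=1.1541 V=1.1541[hold]  S*(2)=56.4732
k=1: j=0 S=60.4515 intr=7.8085 cont=7.3443 V=7.8085[EX]; j=1 S=69.2685 intr=0.0000 cont=2.4677 V=2.4677[hold]  S*(1)=60.4515
k=0: j=0 S=64.7100 intr=3.5500 cont=4.5825 V=4.5825[hold]  S*(0)=-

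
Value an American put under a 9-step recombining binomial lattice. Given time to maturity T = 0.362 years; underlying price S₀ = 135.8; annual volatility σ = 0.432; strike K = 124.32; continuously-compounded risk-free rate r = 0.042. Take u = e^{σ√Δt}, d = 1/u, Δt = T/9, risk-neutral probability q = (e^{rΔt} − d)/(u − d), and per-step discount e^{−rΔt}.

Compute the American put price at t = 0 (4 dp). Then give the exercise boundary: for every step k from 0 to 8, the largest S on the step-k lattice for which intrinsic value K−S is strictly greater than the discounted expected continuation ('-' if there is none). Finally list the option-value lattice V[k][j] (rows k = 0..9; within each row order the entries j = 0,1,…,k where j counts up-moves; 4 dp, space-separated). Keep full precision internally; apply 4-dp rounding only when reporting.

params: Δt=0.04022 u=1.09050 d=0.91701 q=0.48810 e^(-rΔt)=0.99831
t_9 payoffs: 62.0533 50.2726 36.2630 19.6027 0.0000 0.0000 0.0000 0.0000 0.0000 0.0000
t_8: node(8,0) S=67.9020 payoff=56.4180 vs cont=56.2081 → 56.4180 [stop]  node(8,1) S=80.7490 payoff=43.5710 vs cont=43.3612 → 43.5710 [stop]  node(8,2) S=96.0265 payoff=28.2935 vs cont=28.0836 → 28.2935 [stop]  node(8,3) S=114.1946 payoff=10.1254 vs cont=10.0177 → 10.1254 [stop]  node(8,4) S=135.8000 payoff=0.0000 vs cont=0.0000 → 0.0000 [wait]  node(8,5) S=161.4931 payoff=0.0000 vs cont=0.0000 → 0.0000 [wait]  node(8,6) S=192.0473 payoff=0.0000 vs cont=0.0000 → 0.0000 [wait]  node(8,7) S=228.3824 payoff=0.0000 vs cont=0.0000 → 0.0000 [wait]  node(8,8) S=271.5919 payoff=0.0000 vs cont=0.0000 → 0.0000 [wait]  ⇒ S*(8)=114.1946
t_7: node(7,0) S=74.0474 payoff=50.2726 vs cont=50.0628 → 50.2726 [stop]  node(7,1) S=88.0570 payoff=36.2630 vs cont=36.0531 → 36.2630 [stop]  node(7,2) S=104.7173 payoff=19.6027 vs cont=19.3929 → 19.6027 [stop]  node(7,3) S=124.5296 payoff=0.0000 vs cont=5.1745 → 5.1745 [wait]  node(7,4) S=148.0904 payoff=0.0000 vs cont=0.0000 → 0.0000 [wait]  node(7,5) S=176.1088 payoff=0.0000 vs cont=0.0000 → 0.0000 [wait]  node(7,6) S=209.4283 payoff=0.0000 vs cont=0.0000 → 0.0000 [wait]  node(7,7) S=249.0518 payoff=0.0000 vs cont=0.0000 → 0.0000 [wait]  ⇒ S*(7)=104.7173
t_6: node(6,0) S=80.7490 payoff=43.5710 vs cont=43.3612 → 43.5710 [stop]  node(6,1) S=96.0265 payoff=28.2935 vs cont=28.0836 → 28.2935 [stop]  node(6,2) S=114.1946 payoff=10.1254 vs cont=12.5391 → 12.5391 [wait]  node(6,3) S=135.8000 payoff=0.0000 vs cont=2.6443 → 2.6443 [wait]  node(6,4) S=161.4931 payoff=0.0000 vs cont=0.0000 → 0.0000 [wait]  node(6,5) S=192.0473 payoff=0.0000 vs cont=0.0000 → 0.0000 [wait]  node(6,6) S=228.3824 payoff=0.0000 vs cont=0.0000 → 0.0000 [wait]  ⇒ S*(6)=96.0265
t_5: node(5,0) S=88.0570 payoff=36.2630 vs cont=36.0531 → 36.2630 [stop]  node(5,1) S=104.7173 payoff=19.6027 vs cont=20.5690 → 20.5690 [wait]  node(5,2) S=124.5296 payoff=0.0000 vs cont=7.6965 → 7.6965 [wait]  node(5,3) S=148.0904 payoff=0.0000 vs cont=1.3514 → 1.3514 [wait]  node(5,4) S=176.1088 payoff=0.0000 vs cont=0.0000 → 0.0000 [wait]  node(5,5) S=209.4283 payoff=0.0000 vs cont=0.0000 → 0.0000 [wait]  ⇒ S*(5)=88.0570
t_4: node(4,0) S=96.0265 payoff=28.2935 vs cont=28.5545 → 28.5545 [wait]  node(4,1) S=114.1946 payoff=10.1254 vs cont=14.2618 → 14.2618 [wait]  node(4,2) S=135.8000 payoff=0.0000 vs cont=4.5917 → 4.5917 [wait]  node(4,3) S=161.4931 payoff=0.0000 vs cont=0.6906 → 0.6906 [wait]  node(4,4) S=192.0473 payoff=0.0000 vs cont=0.0000 → 0.0000 [wait]  ⇒ S*(4)=-
t_3: node(3,0) S=104.7173 payoff=19.6027 vs cont=21.5418 → 21.5418 [wait]  node(3,1) S=124.5296 payoff=0.0000 vs cont=9.5257 → 9.5257 [wait]  node(3,2) S=148.0904 payoff=0.0000 vs cont=2.6830 → 2.6830 [wait]  node(3,3) S=176.1088 payoff=0.0000 vs cont=0.3529 → 0.3529 [wait]  ⇒ S*(3)=-
t_2: node(2,0) S=114.1946 payoff=10.1254 vs cont=15.6503 → 15.6503 [wait]  node(2,1) S=135.8000 payoff=0.0000 vs cont=6.1754 → 6.1754 [wait]  node(2,2) S=161.4931 payoff=0.0000 vs cont=1.5431 → 1.5431 [wait]  ⇒ S*(2)=-
t_1: node(1,0) S=124.5296 payoff=0.0000 vs cont=11.0070 → 11.0070 [wait]  node(1,1) S=148.0904 payoff=0.0000 vs cont=3.9078 → 3.9078 [wait]  ⇒ S*(1)=-
t_0: node(0,0) S=135.8000 payoff=0.0000 vs cont=7.5291 → 7.5291 [wait]  ⇒ S*(0)=-

price = 7.5291
boundary = - - - - - 88.0570 96.0265 104.7173 114.1946
tree:
7.5291
11.0070 3.9078
15.6503 6.1754 1.5431
21.5418 9.5257 2.6830 0.3529
28.5545 14.2618 4.5917 0.6906 0.0000
36.2630 20.5690 7.6965 1.3514 0.0000 0.0000
43.5710 28.2935 12.5391 2.6443 0.0000 0.0000 0.0000
50.2726 36.2630 19.6027 5.1745 0.0000 0.0000 0.0000 0.0000
56.4180 43.5710 28.2935 10.1254 0.0000 0.0000 0.0000 0.0000 0.0000
62.0533 50.2726 36.2630 19.6027 0.0000 0.0000 0.0000 0.0000 0.0000 0.0000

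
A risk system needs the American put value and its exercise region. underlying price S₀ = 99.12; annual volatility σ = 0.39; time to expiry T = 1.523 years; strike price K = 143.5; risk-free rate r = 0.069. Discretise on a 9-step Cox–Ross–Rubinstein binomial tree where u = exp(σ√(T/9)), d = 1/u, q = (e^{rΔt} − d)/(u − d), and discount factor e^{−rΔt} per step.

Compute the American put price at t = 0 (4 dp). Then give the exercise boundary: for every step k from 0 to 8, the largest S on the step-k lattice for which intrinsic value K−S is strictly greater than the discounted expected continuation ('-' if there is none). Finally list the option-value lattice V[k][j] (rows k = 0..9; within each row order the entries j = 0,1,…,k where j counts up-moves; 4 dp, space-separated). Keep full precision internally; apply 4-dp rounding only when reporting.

price = 45.8316
boundary = - 84.4279 71.9136 84.4279 71.9136 84.4279 99.1200 84.4279 99.1200
tree:
45.8316
59.0721 33.4847
71.5864 45.1728 22.4205
82.2458 59.0721 32.1420 13.0894
91.3252 71.5864 44.4751 20.3916 5.9918
99.0588 82.2458 59.0721 30.7201 10.3967 1.6651
105.6461 91.3252 71.5864 44.3800 17.5903 3.3454 0.0000
111.2570 99.0588 82.2458 59.0721 28.7152 6.7214 0.0000 0.0000
116.0362 105.6461 91.3252 71.5864 44.3800 13.5040 0.0000 0.0000 0.0000
120.1070 111.2570 99.0588 82.2458 59.0721 27.1312 0.0000 0.0000 0.0000 0.0000

Δt=0.16922  u=1.17402  d=0.85178  q=0.49642  discount=0.98839
step 9 (expiry): payoffs max(K−S,0) = 120.1070 111.2570 99.0588 82.2458 59.0721 27.1312 0.0000 0.0000 0.0000 0.0000
step 8: (k=8,j=0): S=27.4638, (K−S)⁺=116.0362, hold=114.3704 ⇒ V=116.0362 exercise | (k=8,j=1): S=37.8539, (K−S)⁺=105.6461, hold=103.9803 ⇒ V=105.6461 exercise | (k=8,j=2): S=52.1748, (K−S)⁺=91.3252, hold=89.6594 ⇒ V=91.3252 exercise | (k=8,j=3): S=71.9136, (K−S)⁺=71.5864, hold=69.9206 ⇒ V=71.5864 exercise | (k=8,j=4): S=99.1200, (K−S)⁺=44.3800, hold=42.7142 ⇒ V=44.3800 exercise | (k=8,j=5): S=136.6191, (K−S)⁺=6.8809, hold=13.5040 ⇒ V=13.5040 continue | (k=8,j=6): S=188.3049, (K−S)⁺=0.0000, hold=0.0000 ⇒ V=0.0000 continue | (k=8,j=7): S=259.5445, (K−S)⁺=0.0000, hold=0.0000 ⇒ V=0.0000 continue | (k=8,j=8): S=357.7356, (K−S)⁺=0.0000, hold=0.0000 ⇒ V=0.0000 continue  boundary S*=99.1200
step 7: (k=7,j=0): S=32.2430, (K−S)⁺=111.2570, hold=109.5912 ⇒ V=111.2570 exercise | (k=7,j=1): S=44.4412, (K−S)⁺=99.0588, hold=97.3930 ⇒ V=99.0588 exercise | (k=7,j=2): S=61.2542, (K−S)⁺=82.2458, hold=80.5800 ⇒ V=82.2458 exercise | (k=7,j=3): S=84.4279, (K−S)⁺=59.0721, hold=57.4063 ⇒ V=59.0721 exercise | (k=7,j=4): S=116.3688, (K−S)⁺=27.1312, hold=28.7152 ⇒ V=28.7152 continue | (k=7,j=5): S=160.3934, (K−S)⁺=0.0000, hold=6.7214 ⇒ V=6.7214 continue | (k=7,j=6): S=221.0736, (K−S)⁺=0.0000, hold=0.0000 ⇒ V=0.0000 continue | (k=7,j=7): S=304.7102, (K−S)⁺=0.0000, hold=0.0000 ⇒ V=0.0000 continue  boundary S*=84.4279
step 6: (k=6,j=0): S=37.8539, (K−S)⁺=105.6461, hold=103.9803 ⇒ V=105.6461 exercise | (k=6,j=1): S=52.1748, (K−S)⁺=91.3252, hold=89.6594 ⇒ V=91.3252 exercise | (k=6,j=2): S=71.9136, (K−S)⁺=71.5864, hold=69.9206 ⇒ V=71.5864 exercise | (k=6,j=3): S=99.1200, (K−S)⁺=44.3800, hold=43.4914 ⇒ V=44.3800 exercise | (k=6,j=4): S=136.6191, (K−S)⁺=6.8809, hold=17.5903 ⇒ V=17.5903 continue | (k=6,j=5): S=188.3049, (K−S)⁺=0.0000, hold=3.3454 ⇒ V=3.3454 continue | (k=6,j=6): S=259.5445, (K−S)⁺=0.0000, hold=0.0000 ⇒ V=0.0000 continue  boundary S*=99.1200
step 5: (k=5,j=0): S=44.4412, (K−S)⁺=99.0588, hold=97.3930 ⇒ V=99.0588 exercise | (k=5,j=1): S=61.2542, (K−S)⁺=82.2458, hold=80.5800 ⇒ V=82.2458 exercise | (k=5,j=2): S=84.4279, (K−S)⁺=59.0721, hold=57.4063 ⇒ V=59.0721 exercise | (k=5,j=3): S=116.3688, (K−S)⁺=27.1312, hold=30.7201 ⇒ V=30.7201 continue | (k=5,j=4): S=160.3934, (K−S)⁺=0.0000, hold=10.3967 ⇒ V=10.3967 continue | (k=5,j=5): S=221.0736, (K−S)⁺=0.0000, hold=1.6651 ⇒ V=1.6651 continue  boundary S*=84.4279
step 4: (k=4,j=0): S=52.1748, (K−S)⁺=91.3252, hold=89.6594 ⇒ V=91.3252 exercise | (k=4,j=1): S=71.9136, (K−S)⁺=71.5864, hold=69.9206 ⇒ V=71.5864 exercise | (k=4,j=2): S=99.1200, (K−S)⁺=44.3800, hold=44.4751 ⇒ V=44.4751 continue | (k=4,j=3): S=136.6191, (K−S)⁺=6.8809, hold=20.3916 ⇒ V=20.3916 continue | (k=4,j=4): S=188.3049, (K−S)⁺=0.0000, hold=5.9918 ⇒ V=5.9918 continue  boundary S*=71.9136
step 3: (k=3,j=0): S=61.2542, (K−S)⁺=82.2458, hold=80.5800 ⇒ V=82.2458 exercise | (k=3,j=1): S=84.4279, (K−S)⁺=59.0721, hold=57.4529 ⇒ V=59.0721 exercise | (k=3,j=2): S=116.3688, (K−S)⁺=27.1312, hold=32.1420 ⇒ V=32.1420 continue | (k=3,j=3): S=160.3934, (K−S)⁺=0.0000, hold=13.0894 ⇒ V=13.0894 continue  boundary S*=84.4279
step 2: (k=2,j=0): S=71.9136, (K−S)⁺=71.5864, hold=69.9206 ⇒ V=71.5864 exercise | (k=2,j=1): S=99.1200, (K−S)⁺=44.3800, hold=45.1728 ⇒ V=45.1728 continue | (k=2,j=2): S=136.6191, (K−S)⁺=6.8809, hold=22.4205 ⇒ V=22.4205 continue  boundary S*=71.9136
step 1: (k=1,j=0): S=84.4279, (K−S)⁺=59.0721, hold=57.7952 ⇒ V=59.0721 exercise | (k=1,j=1): S=116.3688, (K−S)⁺=27.1312, hold=33.4847 ⇒ V=33.4847 continue  boundary S*=84.4279
step 0: (k=0,j=0): S=99.1200, (K−S)⁺=44.3800, hold=45.8316 ⇒ V=45.8316 continue  boundary S*=-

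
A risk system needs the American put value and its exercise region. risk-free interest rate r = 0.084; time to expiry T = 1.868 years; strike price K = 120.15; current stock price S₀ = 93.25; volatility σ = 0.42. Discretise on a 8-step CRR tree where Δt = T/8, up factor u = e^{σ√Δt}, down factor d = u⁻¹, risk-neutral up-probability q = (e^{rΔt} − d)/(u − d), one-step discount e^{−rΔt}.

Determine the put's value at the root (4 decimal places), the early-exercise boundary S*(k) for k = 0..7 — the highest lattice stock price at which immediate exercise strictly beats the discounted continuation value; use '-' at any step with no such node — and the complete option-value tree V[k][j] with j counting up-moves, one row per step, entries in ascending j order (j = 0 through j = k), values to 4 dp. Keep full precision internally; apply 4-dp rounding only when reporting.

Δt=0.23350  u=1.22501  d=0.81632  q=0.49790  discount=0.98058
step 8 (expiry): payoffs max(K−S,0) = 101.7625 92.5567 78.7419 58.0106 26.9000 0.0000 0.0000 0.0000 0.0000
step 7: (k=7,j=0): S=22.5249, (K−S)⁺=97.6251, hold=95.2914 ⇒ V=97.6251 exercise | (k=7,j=1): S=33.8022, (K−S)⁺=86.3478, hold=84.0142 ⇒ V=86.3478 exercise | (k=7,j=2): S=50.7255, (K−S)⁺=69.4245, hold=67.0908 ⇒ V=69.4245 exercise | (k=7,j=3): S=76.1216, (K−S)⁺=44.0284, hold=41.6947 ⇒ V=44.0284 exercise | (k=7,j=4): S=114.2325, (K−S)⁺=5.9175, hold=13.2441 ⇒ V=13.2441 continue | (k=7,j=5): S=171.4239, (K−S)⁺=0.0000, hold=0.0000 ⇒ V=0.0000 continue | (k=7,j=6): S=257.2485, (K−S)⁺=0.0000, hold=0.0000 ⇒ V=0.0000 continue | (k=7,j=7): S=386.0420, (K−S)⁺=0.0000, hold=0.0000 ⇒ V=0.0000 continue  boundary S*=76.1216
step 6: (k=6,j=0): S=27.5933, (K−S)⁺=92.5567, hold=90.2230 ⇒ V=92.5567 exercise | (k=6,j=1): S=41.4081, (K−S)⁺=78.7419, hold=76.4082 ⇒ V=78.7419 exercise | (k=6,j=2): S=62.1394, (K−S)⁺=58.0106, hold=55.6769 ⇒ V=58.0106 exercise | (k=6,j=3): S=93.2500, (K−S)⁺=26.9000, hold=28.1434 ⇒ V=28.1434 continue | (k=6,j=4): S=139.9363, (K−S)⁺=0.0000, hold=6.5207 ⇒ V=6.5207 continue | (k=6,j=5): S=209.9965, (K−S)⁺=0.0000, hold=0.0000 ⇒ V=0.0000 continue | (k=6,j=6): S=315.1329, (K−S)⁺=0.0000, hold=0.0000 ⇒ V=0.0000 continue  boundary S*=62.1394
step 5: (k=5,j=0): S=33.8022, (K−S)⁺=86.3478, hold=84.0142 ⇒ V=86.3478 exercise | (k=5,j=1): S=50.7255, (K−S)⁺=69.4245, hold=67.0908 ⇒ V=69.4245 exercise | (k=5,j=2): S=76.1216, (K−S)⁺=44.0284, hold=42.3018 ⇒ V=44.0284 exercise | (k=5,j=3): S=114.2325, (K−S)⁺=5.9175, hold=17.0399 ⇒ V=17.0399 continue | (k=5,j=4): S=171.4239, (K−S)⁺=0.0000, hold=3.2104 ⇒ V=3.2104 continue | (k=5,j=5): S=257.2485, (K−S)⁺=0.0000, hold=0.0000 ⇒ V=0.0000 continue  boundary S*=76.1216
step 4: (k=4,j=0): S=41.4081, (K−S)⁺=78.7419, hold=76.4082 ⇒ V=78.7419 exercise | (k=4,j=1): S=62.1394, (K−S)⁺=58.0106, hold=55.6769 ⇒ V=58.0106 exercise | (k=4,j=2): S=93.2500, (K−S)⁺=26.9000, hold=29.9966 ⇒ V=29.9966 continue | (k=4,j=3): S=139.9363, (K−S)⁺=0.0000, hold=9.9570 ⇒ V=9.9570 continue | (k=4,j=4): S=209.9965, (K−S)⁺=0.0000, hold=1.5807 ⇒ V=1.5807 continue  boundary S*=62.1394
step 3: (k=3,j=0): S=50.7255, (K−S)⁺=69.4245, hold=67.0908 ⇒ V=69.4245 exercise | (k=3,j=1): S=76.1216, (K−S)⁺=44.0284, hold=43.2066 ⇒ V=44.0284 exercise | (k=3,j=2): S=114.2325, (K−S)⁺=5.9175, hold=19.6301 ⇒ V=19.6301 continue | (k=3,j=3): S=171.4239, (K−S)⁺=0.0000, hold=5.6740 ⇒ V=5.6740 continue  boundary S*=76.1216
step 2: (k=2,j=0): S=62.1394, (K−S)⁺=58.0106, hold=55.6769 ⇒ V=58.0106 exercise | (k=2,j=1): S=93.2500, (K−S)⁺=26.9000, hold=31.2612 ⇒ V=31.2612 continue | (k=2,j=2): S=139.9363, (K−S)⁺=0.0000, hold=12.4350 ⇒ V=12.4350 continue  boundary S*=62.1394
step 1: (k=1,j=0): S=76.1216, (K−S)⁺=44.0284, hold=43.8240 ⇒ V=44.0284 exercise | (k=1,j=1): S=114.2325, (K−S)⁺=5.9175, hold=21.4625 ⇒ V=21.4625 continue  boundary S*=76.1216
step 0: (k=0,j=0): S=93.2500, (K−S)⁺=26.9000, hold=32.1559 ⇒ V=32.1559 continue  boundary S*=-

price = 32.1559
boundary = - 76.1216 62.1394 76.1216 62.1394 76.1216 62.1394 76.1216
tree:
32.1559
44.0284 21.4625
58.0106 31.2612 12.4350
69.4245 44.0284 19.6301 5.6740
78.7419 58.0106 29.9966 9.9570 1.5807
86.3478 69.4245 44.0284 17.0399 3.2104 0.0000
92.5567 78.7419 58.0106 28.1434 6.5207 0.0000 0.0000
97.6251 86.3478 69.4245 44.0284 13.2441 0.0000 0.0000 0.0000
101.7625 92.5567 78.7419 58.0106 26.9000 0.0000 0.0000 0.0000 0.0000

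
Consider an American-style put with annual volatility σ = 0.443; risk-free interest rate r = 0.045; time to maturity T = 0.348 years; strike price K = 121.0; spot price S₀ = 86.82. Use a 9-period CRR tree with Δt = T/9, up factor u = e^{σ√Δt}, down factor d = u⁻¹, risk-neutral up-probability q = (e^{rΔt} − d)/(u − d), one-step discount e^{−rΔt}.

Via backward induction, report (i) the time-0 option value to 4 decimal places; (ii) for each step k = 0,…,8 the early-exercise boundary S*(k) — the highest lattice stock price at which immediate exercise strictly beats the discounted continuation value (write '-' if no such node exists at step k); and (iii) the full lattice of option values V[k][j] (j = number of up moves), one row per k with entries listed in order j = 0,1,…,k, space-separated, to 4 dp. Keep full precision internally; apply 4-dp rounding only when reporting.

params: Δt=0.03867 u=1.09102 d=0.91658 q=0.48822 e^(-rΔt)=0.99826
t_9 payoffs: 81.3600 73.8157 64.8356 54.1464 41.4229 26.2779 8.2504 0.0000 0.0000 0.0000
t_8: node(8,0) S=43.2480 payoff=77.7520 vs cont=77.5417 → 77.7520 [stop]  node(8,1) S=51.4789 payoff=69.5211 vs cont=69.3107 → 69.5211 [stop]  node(8,2) S=61.2763 payoff=59.7237 vs cont=59.5133 → 59.7237 [stop]  node(8,3) S=72.9384 payoff=48.0616 vs cont=47.8512 → 48.0616 [stop]  node(8,4) S=86.8200 payoff=34.1800 vs cont=33.9696 → 34.1800 [stop]  node(8,5) S=103.3435 payoff=17.6565 vs cont=17.4461 → 17.6565 [stop]  node(8,6) S=123.0118 payoff=0.0000 vs cont=4.2151 → 4.2151 [wait]  node(8,7) S=146.4233 payoff=0.0000 vs cont=0.0000 → 0.0000 [wait]  node(8,8) S=174.2905 payoff=0.0000 vs cont=0.0000 → 0.0000 [wait]  ⇒ S*(8)=103.3435
t_7: node(7,0) S=47.1843 payoff=73.8157 vs cont=73.6053 → 73.8157 [stop]  node(7,1) S=56.1644 payoff=64.8356 vs cont=64.6253 → 64.8356 [stop]  node(7,2) S=66.8536 payoff=54.1464 vs cont=53.9361 → 54.1464 [stop]  node(7,3) S=79.5771 payoff=41.4229 vs cont=41.2126 → 41.4229 [stop]  node(7,4) S=94.7221 payoff=26.2779 vs cont=26.0675 → 26.2779 [stop]  node(7,5) S=112.7496 payoff=8.2504 vs cont=11.0748 → 11.0748 [wait]  node(7,6) S=134.2080 payoff=0.0000 vs cont=2.1534 → 2.1534 [wait]  node(7,7) S=159.7504 payoff=0.0000 vs cont=0.0000 → 0.0000 [wait]  ⇒ S*(7)=94.7221
t_6: node(6,0) S=51.4789 payoff=69.5211 vs cont=69.3107 → 69.5211 [stop]  node(6,1) S=61.2763 payoff=59.7237 vs cont=59.5133 → 59.7237 [stop]  node(6,2) S=72.9384 payoff=48.0616 vs cont=47.8512 → 48.0616 [stop]  node(6,3) S=86.8200 payoff=34.1800 vs cont=33.9696 → 34.1800 [stop]  node(6,4) S=103.3435 payoff=17.6565 vs cont=18.8227 → 18.8227 [wait]  node(6,5) S=123.0118 payoff=0.0000 vs cont=6.7075 → 6.7075 [wait]  node(6,6) S=146.4233 payoff=0.0000 vs cont=1.1002 → 1.1002 [wait]  ⇒ S*(6)=86.8200
t_5: node(5,0) S=56.1644 payoff=64.8356 vs cont=64.6253 → 64.8356 [stop]  node(5,1) S=66.8536 payoff=54.1464 vs cont=53.9361 → 54.1464 [stop]  node(5,2) S=79.5771 payoff=41.4229 vs cont=41.2126 → 41.4229 [stop]  node(5,3) S=94.7221 payoff=26.2779 vs cont=26.6359 → 26.6359 [wait]  node(5,4) S=112.7496 payoff=8.2504 vs cont=12.8854 → 12.8854 [wait]  node(5,5) S=134.2080 payoff=0.0000 vs cont=3.9630 → 3.9630 [wait]  ⇒ S*(5)=79.5771
t_4: node(4,0) S=61.2763 payoff=59.7237 vs cont=59.5133 → 59.7237 [stop]  node(4,1) S=72.9384 payoff=48.0616 vs cont=47.8512 → 48.0616 [stop]  node(4,2) S=86.8200 payoff=34.1800 vs cont=34.1441 → 34.1800 [stop]  node(4,3) S=103.3435 payoff=17.6565 vs cont=19.8880 → 19.8880 [wait]  node(4,4) S=123.0118 payoff=0.0000 vs cont=8.5145 → 8.5145 [wait]  ⇒ S*(4)=86.8200
t_3: node(3,0) S=66.8536 payoff=54.1464 vs cont=53.9361 → 54.1464 [stop]  node(3,1) S=79.5771 payoff=41.4229 vs cont=41.2126 → 41.4229 [stop]  node(3,2) S=94.7221 payoff=26.2779 vs cont=27.1551 → 27.1551 [wait]  node(3,3) S=112.7496 payoff=8.2504 vs cont=14.3103 → 14.3103 [wait]  ⇒ S*(3)=79.5771
t_2: node(2,0) S=72.9384 payoff=48.0616 vs cont=47.8512 → 48.0616 [stop]  node(2,1) S=86.8200 payoff=34.1800 vs cont=34.3972 → 34.3972 [wait]  node(2,2) S=103.3435 payoff=17.6565 vs cont=20.8477 → 20.8477 [wait]  ⇒ S*(2)=72.9384
t_1: node(1,0) S=79.5771 payoff=41.4229 vs cont=41.3184 → 41.4229 [stop]  node(1,1) S=94.7221 payoff=26.2779 vs cont=27.7338 → 27.7338 [wait]  ⇒ S*(1)=79.5771
t_0: node(0,0) S=86.8200 payoff=34.1800 vs cont=34.6792 → 34.6792 [wait]  ⇒ S*(0)=-

price = 34.6792
boundary = - 79.5771 72.9384 79.5771 86.8200 79.5771 86.8200 94.7221 103.3435
tree:
34.6792
41.4229 27.7338
48.0616 34.3972 20.8477
54.1464 41.4229 27.1551 14.3103
59.7237 48.0616 34.1800 19.8880 8.5145
64.8356 54.1464 41.4229 26.6359 12.8854 3.9630
69.5211 59.7237 48.0616 34.1800 18.8227 6.7075 1.1002
73.8157 64.8356 54.1464 41.4229 26.2779 11.0748 2.1534 0.0000
77.7520 69.5211 59.7237 48.0616 34.1800 17.6565 4.2151 0.0000 0.0000
81.3600 73.8157 64.8356 54.1464 41.4229 26.2779 8.2504 0.0000 0.0000 0.0000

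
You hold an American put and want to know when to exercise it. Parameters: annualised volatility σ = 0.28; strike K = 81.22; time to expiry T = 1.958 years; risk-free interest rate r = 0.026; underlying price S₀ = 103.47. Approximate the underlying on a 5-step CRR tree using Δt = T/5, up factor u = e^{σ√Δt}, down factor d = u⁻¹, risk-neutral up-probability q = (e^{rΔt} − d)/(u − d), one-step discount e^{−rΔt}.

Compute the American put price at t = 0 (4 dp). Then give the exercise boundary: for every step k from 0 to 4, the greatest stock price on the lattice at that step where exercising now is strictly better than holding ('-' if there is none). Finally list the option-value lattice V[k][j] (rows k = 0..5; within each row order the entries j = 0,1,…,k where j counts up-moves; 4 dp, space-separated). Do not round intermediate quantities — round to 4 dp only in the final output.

Δt=0.39160, u=1.19151, d=0.83927, q=0.48536, disc=e^(-rΔt)=0.98987
k=5 terminal: V=max(K-S,0) → 38.1343 20.0518 0.0000 0.0000 0.0000 0.0000
k=4: j=0 S=51.3368 intr=29.8832 cont=29.0604 V=29.8832[EX]; j=1 S=72.8823 intr=8.3377 cont=10.2149 V=10.2149[hold]; j=2 S=103.4700 intr=0.0000 cont=0.0000 V=0.0000[hold]; j=3 S=146.8950 intr=0.0000 cont=0.0000 V=0.0000[hold]; j=4 S=208.5450 intr=0.0000 cont=0.0000 V=0.0000[hold]  S*(4)=51.3368
k=3: j=0 S=61.1682 intr=20.0518 cont=20.1310 V=20.1310[hold]; j=1 S=86.8397 intr=0.0000 cont=5.2037 V=5.2037[hold]; j=2 S=123.2852 intr=0.0000 cont=0.0000 V=0.0000[hold]; j=3 S=175.0263 intr=0.0000 cont=0.0000 V=0.0000[hold]  S*(3)=-
k=2: j=0 S=72.8823 intr=8.3377 cont=12.7553 V=12.7553[hold]; j=1 S=103.4700 intr=0.0000 cont=2.6509 V=2.6509[hold]; j=2 S=146.8950 intr=0.0000 cont=0.0000 V=0.0000[hold]  S*(2)=-
k=1: j=0 S=86.8397 intr=0.0000 cont=7.7715 V=7.7715[hold]; j=1 S=123.2852 intr=0.0000 cont=1.3504 V=1.3504[hold]  S*(1)=-
k=0: j=0 S=103.4700 intr=0.0000 cont=4.6078 V=4.6078[hold]  S*(0)=-

price = 4.6078
boundary = - - - - 51.3368
tree:
4.6078
7.7715 1.3504
12.7553 2.6509 0.0000
20.1310 5.2037 0.0000 0.0000
29.8832 10.2149 0.0000 0.0000 0.0000
38.1343 20.0518 0.0000 0.0000 0.0000 0.0000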